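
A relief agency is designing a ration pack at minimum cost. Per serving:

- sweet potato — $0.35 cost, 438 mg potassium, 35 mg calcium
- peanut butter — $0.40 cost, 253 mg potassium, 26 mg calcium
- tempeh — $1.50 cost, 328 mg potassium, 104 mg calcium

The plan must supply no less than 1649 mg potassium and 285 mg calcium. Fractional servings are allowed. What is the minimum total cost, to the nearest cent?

$2.85

For a min-cost LP with two ≥-constraints, a basic feasible solution has at most two positive variables.
sweet potato only: max(1649/438, 285/35) = 8.143 servings → $2.85.
peanut butter only: max(1649/253, 285/26) = 10.96 servings → $4.38.
tempeh only: max(1649/328, 285/104) = 5.027 servings → $7.54.
sweet potato + peanut butter: the both-tight solution has a negative serving — not a feasible corner.
sweet potato + tempeh with both tight: 2.29 servings and 1.97 servings → $3.76.
peanut butter + tempeh with both tight: 4.387 servings and 1.644 servings → $4.22.
Cheapest feasible corner: $2.85.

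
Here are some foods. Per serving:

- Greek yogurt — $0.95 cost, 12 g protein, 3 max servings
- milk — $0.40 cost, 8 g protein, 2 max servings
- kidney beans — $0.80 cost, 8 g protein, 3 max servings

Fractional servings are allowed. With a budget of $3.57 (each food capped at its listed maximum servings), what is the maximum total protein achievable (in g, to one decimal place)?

Protein per dollar: milk 20, Greek yogurt 12.63, kidney beans 10.
Take 2 servings of milk: spends $0.80, +16.0 g protein (running total 16.0 g).
Take 2.916 servings of Greek yogurt: spends $2.77, +35.0 g protein (running total 51.0 g).
Filling greedily by protein-per-dollar is optimal for one linear limit, giving 51.0 g.

51.0 g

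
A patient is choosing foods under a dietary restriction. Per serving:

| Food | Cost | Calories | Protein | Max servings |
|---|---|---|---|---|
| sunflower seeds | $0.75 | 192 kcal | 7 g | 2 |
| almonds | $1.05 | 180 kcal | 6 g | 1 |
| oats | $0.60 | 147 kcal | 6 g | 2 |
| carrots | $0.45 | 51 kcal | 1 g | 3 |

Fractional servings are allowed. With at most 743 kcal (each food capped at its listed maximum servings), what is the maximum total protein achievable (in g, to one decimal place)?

28.2 g

Protein per kcal: oats 0.04082, sunflower seeds 0.03646, almonds 0.03333, carrots 0.01961.
Take 2 servings of oats: uses 294 kcal, +12.0 g protein (running total 12.0 g).
Take 2 servings of sunflower seeds: uses 384 kcal, +14.0 g protein (running total 26.0 g).
Take 0.3611 servings of almonds: uses 65 kcal, +2.2 g protein (running total 28.2 g).
Greedy by best ratio exhausts the calories allowance optimally: 28.2 g.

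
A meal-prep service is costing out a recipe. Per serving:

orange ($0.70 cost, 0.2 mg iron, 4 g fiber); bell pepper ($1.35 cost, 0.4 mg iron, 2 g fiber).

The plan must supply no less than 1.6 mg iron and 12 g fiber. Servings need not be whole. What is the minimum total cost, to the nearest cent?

$5.43

orange only: max(1.6/0.2, 12/4) = 8 servings → $5.60.
bell pepper only: max(1.6/0.4, 12/2) = 6 servings → $8.10.
orange + bell pepper with both tight: 1.333 servings and 3.333 servings → $5.43.
Cheapest feasible corner: $5.43.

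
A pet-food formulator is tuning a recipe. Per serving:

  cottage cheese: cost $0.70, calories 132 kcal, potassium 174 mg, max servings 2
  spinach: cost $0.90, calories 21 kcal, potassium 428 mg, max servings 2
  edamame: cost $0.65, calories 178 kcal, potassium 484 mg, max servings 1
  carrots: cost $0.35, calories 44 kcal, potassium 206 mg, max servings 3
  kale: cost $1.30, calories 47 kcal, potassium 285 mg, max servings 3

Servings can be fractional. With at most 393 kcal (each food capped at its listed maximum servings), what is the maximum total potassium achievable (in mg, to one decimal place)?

Potassium per kcal: spinach 20.38, kale 6.064, carrots 4.682, edamame 2.719, cottage cheese 1.318.
Take 2 servings of spinach: uses 42 kcal, +856.0 mg potassium (running total 856.0 mg).
Take 3 servings of kale: uses 141 kcal, +855.0 mg potassium (running total 1711.0 mg).
Take 3 servings of carrots: uses 132 kcal, +618.0 mg potassium (running total 2329.0 mg).
Take 0.4382 servings of edamame: uses 78 kcal, +212.1 mg potassium (running total 2541.1 mg).
Greedy by best ratio exhausts the calories allowance optimally: 2541.1 mg.

2541.1 mg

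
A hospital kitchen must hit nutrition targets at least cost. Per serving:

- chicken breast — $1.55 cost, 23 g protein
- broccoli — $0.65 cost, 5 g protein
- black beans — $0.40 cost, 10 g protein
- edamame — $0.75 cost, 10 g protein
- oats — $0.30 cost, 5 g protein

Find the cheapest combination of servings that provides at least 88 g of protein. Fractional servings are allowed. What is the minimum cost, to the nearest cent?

Cost per g of protein: black beans $0.0400, oats $0.0600, chicken breast $0.0674, edamame $0.0750, broccoli $0.1300.
With no serving limits, use only black beans: 88 g / 10 g = 8.8 servings × $0.40 = $3.52.

$3.52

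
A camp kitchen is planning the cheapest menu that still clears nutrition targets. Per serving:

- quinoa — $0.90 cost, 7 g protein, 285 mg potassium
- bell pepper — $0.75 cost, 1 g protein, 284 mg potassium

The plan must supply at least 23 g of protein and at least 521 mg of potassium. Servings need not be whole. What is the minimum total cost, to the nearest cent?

quinoa only: max(23/7, 521/285) = 3.286 servings → $2.96.
bell pepper only: max(23/1, 521/284) = 23 servings → $17.25.
quinoa + bell pepper with both targets exact would need a negative amount; discard.
The minimum over all feasible corners is $2.96.

$2.96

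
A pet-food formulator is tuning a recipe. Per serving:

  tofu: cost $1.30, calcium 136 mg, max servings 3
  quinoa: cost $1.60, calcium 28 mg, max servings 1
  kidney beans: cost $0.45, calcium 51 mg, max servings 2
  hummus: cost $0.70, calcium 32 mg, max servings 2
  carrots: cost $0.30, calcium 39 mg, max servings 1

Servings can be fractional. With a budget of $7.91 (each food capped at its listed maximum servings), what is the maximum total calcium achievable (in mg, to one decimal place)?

637.7 mg

Calcium per dollar: carrots 130, kidney beans 113.3, tofu 104.6, hummus 45.71, quinoa 17.5.
Take 1 serving of carrots: spends $0.30, +39.0 mg calcium (running total 39.0 mg).
Take 2 servings of kidney beans: spends $0.90, +102.0 mg calcium (running total 141.0 mg).
Take 3 servings of tofu: spends $3.90, +408.0 mg calcium (running total 549.0 mg).
Take 2 servings of hummus: spends $1.40, +64.0 mg calcium (running total 613.0 mg).
Take 0.8812 servings of quinoa: spends $1.41, +24.7 mg calcium (running total 637.7 mg).
Greedy by best ratio exhausts the cost allowance optimally: 637.7 mg.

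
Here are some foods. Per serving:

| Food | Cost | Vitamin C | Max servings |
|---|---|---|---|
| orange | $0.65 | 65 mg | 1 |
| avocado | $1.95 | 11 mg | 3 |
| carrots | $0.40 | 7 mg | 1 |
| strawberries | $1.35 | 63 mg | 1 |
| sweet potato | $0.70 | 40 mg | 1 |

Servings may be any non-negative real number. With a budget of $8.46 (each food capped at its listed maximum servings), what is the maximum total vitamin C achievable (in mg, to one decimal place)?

Vitamin C per dollar: orange 100, sweet potato 57.14, strawberries 46.67, carrots 17.5, avocado 5.641.
Take 1 serving of orange: spends $0.65, +65.0 mg vitamin C (running total 65.0 mg).
Take 1 serving of sweet potato: spends $0.70, +40.0 mg vitamin C (running total 105.0 mg).
Take 1 serving of strawberries: spends $1.35, +63.0 mg vitamin C (running total 168.0 mg).
Take 1 serving of carrots: spends $0.40, +7.0 mg vitamin C (running total 175.0 mg).
Take 2.749 servings of avocado: spends $5.36, +30.2 mg vitamin C (running total 205.2 mg).
Filling greedily by vitamin C-per-dollar is optimal for one linear limit, giving 205.2 mg.

205.2 mg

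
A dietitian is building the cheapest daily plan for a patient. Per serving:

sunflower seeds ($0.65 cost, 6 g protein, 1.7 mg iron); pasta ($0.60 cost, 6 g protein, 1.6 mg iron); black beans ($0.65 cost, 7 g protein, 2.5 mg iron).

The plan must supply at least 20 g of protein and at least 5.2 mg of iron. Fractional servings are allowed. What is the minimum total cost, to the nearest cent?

$1.86

Compare the cost at each extreme point of the feasible region.
sunflower seeds only: max(20/6, 5.2/1.7) = 3.333 servings → $2.17.
pasta only: max(20/6, 5.2/1.6) = 3.333 servings → $2.00.
black beans only: max(20/7, 5.2/2.5) = 2.857 servings → $1.86.
sunflower seeds + pasta with both targets exact would need a negative amount; discard.
sunflower seeds + black beans: intersection lies outside the first quadrant.
pasta + black beans: intersection lies outside the first quadrant.
So the least-cost plan costs $1.86.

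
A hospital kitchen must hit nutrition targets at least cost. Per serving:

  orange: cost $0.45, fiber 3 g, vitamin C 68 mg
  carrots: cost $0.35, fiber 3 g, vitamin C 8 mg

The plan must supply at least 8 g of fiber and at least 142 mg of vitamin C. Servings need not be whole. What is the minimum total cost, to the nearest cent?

$1.13

With two linear requirements the optimum uses one or two foods; enumerate the corners.
orange only: max(8/3, 142/68) = 2.667 servings → $1.20.
carrots only: max(8/3, 142/8) = 17.75 servings → $6.21.
orange + carrots with both tight: 2.011 servings and 0.6556 servings → $1.13.
Cheapest feasible corner: $1.13.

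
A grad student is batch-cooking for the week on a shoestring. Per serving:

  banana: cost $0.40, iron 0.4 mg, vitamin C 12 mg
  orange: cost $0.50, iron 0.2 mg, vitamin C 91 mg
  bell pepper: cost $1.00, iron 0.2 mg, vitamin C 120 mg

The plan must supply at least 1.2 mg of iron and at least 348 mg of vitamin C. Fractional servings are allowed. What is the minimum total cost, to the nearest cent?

$2.30

For a min-cost LP with two ≥-constraints, a basic feasible solution has at most two positive variables.
banana only: max(1.2/0.4, 348/12) = 29 servings → $11.60.
orange only: max(1.2/0.2, 348/91) = 6 servings → $3.00.
bell pepper only: max(1.2/0.2, 348/120) = 6 servings → $6.00.
banana + orange with both tight: 1.165 servings and 3.671 servings → $2.30.
banana + bell pepper with both tight: 1.632 servings and 2.737 servings → $3.39.
orange + bell pepper with both targets exact would need a negative amount; discard.
So the least-cost plan costs $2.30.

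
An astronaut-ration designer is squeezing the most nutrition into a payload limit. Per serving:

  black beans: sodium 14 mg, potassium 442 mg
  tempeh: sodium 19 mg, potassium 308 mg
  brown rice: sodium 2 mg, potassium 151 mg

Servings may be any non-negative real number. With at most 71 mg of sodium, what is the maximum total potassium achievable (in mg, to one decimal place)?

5360.5 mg

Potassium per mg sodium: brown rice 75.5, black beans 31.57, tempeh 16.21.
With no serving limits, spend the whole sodium allowance on brown rice: 71 mg / 2 mg × 151 mg = 5360.5 mg.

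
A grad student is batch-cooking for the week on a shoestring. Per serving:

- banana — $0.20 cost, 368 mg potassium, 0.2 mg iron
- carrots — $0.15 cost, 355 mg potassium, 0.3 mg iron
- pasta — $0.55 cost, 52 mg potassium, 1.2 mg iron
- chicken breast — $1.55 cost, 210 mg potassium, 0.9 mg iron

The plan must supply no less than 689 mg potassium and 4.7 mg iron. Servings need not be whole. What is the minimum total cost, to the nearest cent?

$2.17

Minimising a linear cost over {potassium ≥ 689, iron ≥ 4.7, servings ≥ 0} — the optimum is at a vertex, using one or two foods.
banana only: max(689/368, 4.7/0.2) = 23.5 servings → $4.70.
carrots only: max(689/355, 4.7/0.3) = 15.67 servings → $2.35.
pasta only: max(689/52, 4.7/1.2) = 13.25 servings → $7.29.
chicken breast only: max(689/210, 4.7/0.9) = 5.222 servings → $8.09.
banana + carrots with both targets exact would need a negative amount; discard.
banana + pasta with both tight: 1.351 servings and 3.692 servings → $2.30.
banana + chicken breast: the both-tight solution has a negative serving — not a feasible corner.
carrots + pasta with both tight: 1.419 servings and 3.562 servings → $2.17.
carrots + chicken breast: intersection lies outside the first quadrant.
pasta + chicken breast with both tight: 1.788 servings and 2.838 servings → $5.38.
So the least-cost plan costs $2.17.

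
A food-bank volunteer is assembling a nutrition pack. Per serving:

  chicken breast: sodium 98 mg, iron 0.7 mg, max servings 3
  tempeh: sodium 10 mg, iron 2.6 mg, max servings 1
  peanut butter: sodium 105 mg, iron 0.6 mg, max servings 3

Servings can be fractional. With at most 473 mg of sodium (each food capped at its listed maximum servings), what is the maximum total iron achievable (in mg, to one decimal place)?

5.7 mg

Iron per mg sodium: tempeh 0.26, chicken breast 0.007143, peanut butter 0.005714.
Take 1 serving of tempeh: uses 10 mg sodium, +2.6 mg iron (running total 2.6 mg).
Take 3 servings of chicken breast: uses 294 mg sodium, +2.1 mg iron (running total 4.7 mg).
Take 1.61 servings of peanut butter: uses 169 mg sodium, +1.0 mg iron (running total 5.7 mg).
Filling greedily by iron-per-mg sodium is optimal for one linear limit, giving 5.7 mg.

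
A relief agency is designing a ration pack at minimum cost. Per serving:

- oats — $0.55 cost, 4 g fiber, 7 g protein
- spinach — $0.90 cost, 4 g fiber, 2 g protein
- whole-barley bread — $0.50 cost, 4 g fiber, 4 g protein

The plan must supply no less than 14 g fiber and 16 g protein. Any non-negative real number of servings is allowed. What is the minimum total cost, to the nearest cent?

$1.78

A basic optimal solution has at most two foods positive. Try each food alone and each pair with both targets met exactly.
oats only: max(14/4, 16/7) = 3.5 servings → $1.93.
spinach only: max(14/4, 16/2) = 8 servings → $7.20.
whole-barley bread only: max(14/4, 16/4) = 4 servings → $2.00.
oats + spinach with both tight: 1.8 servings and 1.7 servings → $2.52.
oats + whole-barley bread with both tight: 0.6667 servings and 2.833 servings → $1.78.
spinach + whole-barley bread: intersection lies outside the first quadrant.
So the least-cost plan costs $1.78.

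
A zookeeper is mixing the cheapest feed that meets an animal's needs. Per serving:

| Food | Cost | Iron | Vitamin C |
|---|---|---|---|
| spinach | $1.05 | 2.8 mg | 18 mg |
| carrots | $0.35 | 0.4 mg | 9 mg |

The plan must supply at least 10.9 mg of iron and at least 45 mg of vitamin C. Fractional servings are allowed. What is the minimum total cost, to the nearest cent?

Compare the cost at each extreme point of the feasible region.
spinach only: max(10.9/2.8, 45/18) = 3.893 servings → $4.09.
carrots only: max(10.9/0.4, 45/9) = 27.25 servings → $9.54.
spinach + carrots: intersection lies outside the first quadrant.
The minimum over all feasible corners is $4.09.

$4.09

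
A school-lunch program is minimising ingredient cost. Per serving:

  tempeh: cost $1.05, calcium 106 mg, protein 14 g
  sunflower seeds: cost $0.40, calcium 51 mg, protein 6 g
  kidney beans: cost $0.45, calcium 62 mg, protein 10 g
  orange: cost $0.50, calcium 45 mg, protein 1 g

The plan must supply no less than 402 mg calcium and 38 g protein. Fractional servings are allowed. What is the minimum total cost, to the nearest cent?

$2.92

Minimising a linear cost over {calcium ≥ 402, protein ≥ 38, servings ≥ 0} — the optimum is at a vertex, using one or two foods.
tempeh only: max(402/106, 38/14) = 3.792 servings → $3.98.
sunflower seeds only: max(402/51, 38/6) = 7.882 servings → $3.15.
kidney beans only: max(402/62, 38/10) = 6.484 servings → $2.92.
orange only: max(402/45, 38/1) = 38 servings → $19.00.
tempeh + sunflower seeds: intersection lies outside the first quadrant.
tempeh + kidney beans: the both-tight solution has a negative serving — not a feasible corner.
tempeh + orange with both tight: 2.496 servings and 3.053 servings → $4.15.
sunflower seeds + kidney beans: the both-tight solution has a negative serving — not a feasible corner.
sunflower seeds + orange with both tight: 5.973 servings and 2.164 servings → $3.47.
kidney beans + orange with both tight: 3.371 servings and 4.289 servings → $3.66.
So the least-cost plan costs $2.92.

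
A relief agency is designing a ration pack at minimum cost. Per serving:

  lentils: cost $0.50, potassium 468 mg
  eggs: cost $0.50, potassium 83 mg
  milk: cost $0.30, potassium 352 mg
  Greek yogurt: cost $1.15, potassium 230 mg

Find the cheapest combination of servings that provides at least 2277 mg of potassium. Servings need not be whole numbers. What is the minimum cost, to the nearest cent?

$1.94

Cost per mg of potassium: milk $0.0009, lentils $0.0011, Greek yogurt $0.0050, eggs $0.0060.
With no serving limits, use only milk: 2277 mg / 352 mg = 6.469 servings × $0.30 = $1.94.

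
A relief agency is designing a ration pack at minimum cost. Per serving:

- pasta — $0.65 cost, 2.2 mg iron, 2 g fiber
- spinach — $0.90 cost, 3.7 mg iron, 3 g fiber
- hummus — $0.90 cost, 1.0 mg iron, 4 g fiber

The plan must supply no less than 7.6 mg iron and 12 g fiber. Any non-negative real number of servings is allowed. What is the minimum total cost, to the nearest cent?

$3.05

pasta only: max(7.6/2.2, 12/2) = 6 servings → $3.90.
spinach only: max(7.6/3.7, 12/3) = 4 servings → $3.60.
hummus only: max(7.6/1.0, 12/4) = 7.6 servings → $6.84.
pasta + spinach: intersection lies outside the first quadrant.
pasta + hummus with both tight: 2.706 servings and 1.647 servings → $3.24.
spinach + hummus with both tight: 1.559 servings and 1.831 servings → $3.05.
So the least-cost plan costs $3.05.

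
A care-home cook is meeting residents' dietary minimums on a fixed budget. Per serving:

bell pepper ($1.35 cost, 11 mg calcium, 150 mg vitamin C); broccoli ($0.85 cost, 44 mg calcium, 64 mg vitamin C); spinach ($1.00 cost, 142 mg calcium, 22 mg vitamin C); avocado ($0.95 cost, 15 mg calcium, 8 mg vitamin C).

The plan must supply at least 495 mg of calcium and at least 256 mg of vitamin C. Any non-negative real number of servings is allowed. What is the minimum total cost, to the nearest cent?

$5.02

With two linear requirements the optimum uses one or two foods; enumerate the corners.
bell pepper only: max(495/11, 256/150) = 45 servings → $60.75.
broccoli only: max(495/44, 256/64) = 11.25 servings → $9.56.
spinach only: max(495/142, 256/22) = 11.64 servings → $11.64.
avocado only: max(495/15, 256/8) = 33 servings → $31.35.
bell pepper + broccoli: intersection lies outside the first quadrant.
bell pepper + spinach with both tight: 1.209 servings and 3.392 servings → $5.02.
bell pepper + avocado: intersection lies outside the first quadrant.
broccoli + spinach with both tight: 3.136 servings and 2.514 servings → $5.18.
broccoli + avocado: intersection lies outside the first quadrant.
spinach + avocado with both tight: 0.1489 servings and 31.59 servings → $30.16.
Cheapest feasible corner: $5.02.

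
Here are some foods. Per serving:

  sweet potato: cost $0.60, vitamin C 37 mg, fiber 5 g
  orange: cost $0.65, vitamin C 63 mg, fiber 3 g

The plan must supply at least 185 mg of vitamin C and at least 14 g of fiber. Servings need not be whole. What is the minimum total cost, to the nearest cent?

$2.26

At the optimum either one food covers both requirements or two foods hit both targets exactly; no other combination can be cheaper.
sweet potato only: max(185/37, 14/5) = 5 servings → $3.00.
orange only: max(185/63, 14/3) = 4.667 servings → $3.03.
sweet potato + orange with both tight: 1.603 servings and 1.995 servings → $2.26.
Cheapest feasible corner: $2.26.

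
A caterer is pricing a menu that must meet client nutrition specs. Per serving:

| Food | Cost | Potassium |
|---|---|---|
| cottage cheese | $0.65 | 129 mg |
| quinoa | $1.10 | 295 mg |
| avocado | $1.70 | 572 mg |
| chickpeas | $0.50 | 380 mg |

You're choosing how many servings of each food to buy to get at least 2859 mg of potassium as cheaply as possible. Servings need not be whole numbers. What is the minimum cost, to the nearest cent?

Cost per mg of potassium: chickpeas $0.0013, avocado $0.0030, quinoa $0.0037, cottage cheese $0.0050.
With no serving limits, use only chickpeas: 2859 mg / 380 mg = 7.524 servings × $0.50 = $3.76.

$3.76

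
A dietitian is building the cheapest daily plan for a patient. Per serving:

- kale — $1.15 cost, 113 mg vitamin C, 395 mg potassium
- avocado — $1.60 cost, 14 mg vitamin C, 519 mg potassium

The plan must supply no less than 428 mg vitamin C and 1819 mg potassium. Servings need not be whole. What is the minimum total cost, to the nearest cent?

$5.30

With two linear requirements the optimum uses one or two foods; enumerate the corners.
kale only: max(428/113, 1819/395) = 4.605 servings → $5.30.
avocado only: max(428/14, 1819/519) = 30.57 servings → $48.91.
kale + avocado with both tight: 3.703 servings and 0.6869 servings → $5.36.
The minimum over all feasible corners is $5.30.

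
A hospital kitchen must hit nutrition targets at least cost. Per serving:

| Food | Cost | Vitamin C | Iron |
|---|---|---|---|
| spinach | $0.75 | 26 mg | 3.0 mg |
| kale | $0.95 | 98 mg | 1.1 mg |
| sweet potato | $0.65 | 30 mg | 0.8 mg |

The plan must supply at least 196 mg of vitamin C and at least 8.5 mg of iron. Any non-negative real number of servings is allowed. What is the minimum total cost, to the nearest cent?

$3.06

This is a tiny linear program; its minimum lies at a vertex of the feasible set. List the vertices and price them.
spinach only: max(196/26, 8.5/3.0) = 7.538 servings → $5.65.
kale only: max(196/98, 8.5/1.1) = 7.727 servings → $7.34.
sweet potato only: max(196/30, 8.5/0.8) = 10.62 servings → $6.91.
spinach + kale with both tight: 2.326 servings and 1.383 servings → $3.06.
spinach + sweet potato with both tight: 1.419 servings and 5.303 servings → $4.51.
kale + sweet potato: the both-tight solution has a negative serving — not a feasible corner.
So the least-cost plan costs $3.06.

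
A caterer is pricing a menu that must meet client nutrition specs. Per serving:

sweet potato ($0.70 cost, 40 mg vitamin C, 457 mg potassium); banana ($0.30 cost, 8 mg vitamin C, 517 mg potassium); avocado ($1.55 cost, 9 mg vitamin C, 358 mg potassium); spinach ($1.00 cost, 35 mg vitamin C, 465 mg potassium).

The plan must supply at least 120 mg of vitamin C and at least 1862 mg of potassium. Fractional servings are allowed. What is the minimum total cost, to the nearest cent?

Minimising a linear cost over {vitamin C ≥ 120, potassium ≥ 1862, servings ≥ 0} — the optimum is at a vertex, using one or two foods.
sweet potato only: max(120/40, 1862/457) = 4.074 servings → $2.85.
banana only: max(120/8, 1862/517) = 15 servings → $4.50.
avocado only: max(120/9, 1862/358) = 13.33 servings → $20.67.
spinach only: max(120/35, 1862/465) = 4.004 servings → $4.00.
sweet potato + banana with both tight: 2.769 servings and 1.154 servings → $2.28.
sweet potato + avocado with both tight: 2.567 servings and 1.924 servings → $4.78.
sweet potato + spinach: the both-tight solution has a negative serving — not a feasible corner.
banana + avocado: intersection lies outside the first quadrant.
banana + spinach with both tight: 0.6518 servings and 3.28 servings → $3.48.
avocado + spinach with both tight: 1.123 servings and 3.14 servings → $4.88.
So the least-cost plan costs $2.28.

$2.28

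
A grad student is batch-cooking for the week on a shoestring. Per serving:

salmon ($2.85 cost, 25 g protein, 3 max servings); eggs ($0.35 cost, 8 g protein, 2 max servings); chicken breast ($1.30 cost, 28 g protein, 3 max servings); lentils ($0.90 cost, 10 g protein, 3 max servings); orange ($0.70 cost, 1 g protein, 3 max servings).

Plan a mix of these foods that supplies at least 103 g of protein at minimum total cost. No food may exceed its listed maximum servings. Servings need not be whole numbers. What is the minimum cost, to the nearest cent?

Cost per g of protein: eggs $0.0437, chicken breast $0.0464, lentils $0.0900, salmon $0.1140, orange $0.7000.
Take 2 servings of eggs: +16.0 g protein for $0.70 (total $0.70, still need 87.0 g).
Take 3 servings of chicken breast: +84.0 g protein for $3.90 (total $4.60, still need 3.0 g).
Take 0.3 servings of lentils: +3.0 g protein for $0.27 (total $4.87, still need 0.0 g).
Greedy by cheapest-per-g is optimal for a single linear constraint, so the minimum cost is $4.87.

$4.87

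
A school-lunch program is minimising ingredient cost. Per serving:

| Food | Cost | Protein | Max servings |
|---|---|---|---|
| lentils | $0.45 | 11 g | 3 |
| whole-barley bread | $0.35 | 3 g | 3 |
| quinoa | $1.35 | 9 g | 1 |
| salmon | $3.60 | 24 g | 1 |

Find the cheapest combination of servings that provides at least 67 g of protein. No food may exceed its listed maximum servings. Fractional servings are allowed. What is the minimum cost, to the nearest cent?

Cost per g of protein: lentils $0.0409, whole-barley bread $0.1167, quinoa $0.1500, salmon $0.1500.
Take 3 servings of lentils: +33.0 g protein for $1.35 (total $1.35, still need 34.0 g).
Take 3 servings of whole-barley bread: +9.0 g protein for $1.05 (total $2.40, still need 25.0 g).
Take 1 serving of quinoa: +9.0 g protein for $1.35 (total $3.75, still need 16.0 g).
Take 0.6667 servings of salmon: +16.0 g protein for $2.40 (total $6.15, still need 0.0 g).
Greedy by cheapest-per-g is optimal for a single linear constraint, so the minimum cost is $6.15.

$6.15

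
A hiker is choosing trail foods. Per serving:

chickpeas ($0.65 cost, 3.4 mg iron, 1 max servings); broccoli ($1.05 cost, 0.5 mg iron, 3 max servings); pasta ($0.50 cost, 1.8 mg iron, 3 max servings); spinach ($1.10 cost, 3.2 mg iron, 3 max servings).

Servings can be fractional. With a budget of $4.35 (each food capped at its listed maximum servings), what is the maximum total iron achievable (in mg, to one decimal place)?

Iron per dollar: chickpeas 5.231, pasta 3.6, spinach 2.909, broccoli 0.4762.
Take 1 serving of chickpeas: spends $0.65, +3.4 mg iron (running total 3.4 mg).
Take 3 servings of pasta: spends $1.50, +5.4 mg iron (running total 8.8 mg).
Take 2 servings of spinach: spends $2.20, +6.4 mg iron (running total 15.2 mg).
Greedy by best ratio exhausts the cost allowance optimally: 15.2 mg.

15.2 mg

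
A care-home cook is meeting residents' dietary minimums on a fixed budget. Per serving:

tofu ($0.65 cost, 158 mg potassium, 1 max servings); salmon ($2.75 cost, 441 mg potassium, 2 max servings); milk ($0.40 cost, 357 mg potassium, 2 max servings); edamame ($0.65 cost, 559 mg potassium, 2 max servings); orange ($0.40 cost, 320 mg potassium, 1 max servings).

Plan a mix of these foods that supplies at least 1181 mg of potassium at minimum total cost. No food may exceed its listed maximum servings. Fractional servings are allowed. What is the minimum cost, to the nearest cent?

Cost per mg of potassium: milk $0.0011, edamame $0.0012, orange $0.0013, tofu $0.0041, salmon $0.0062.
Take 2 servings of milk: +714.0 mg potassium for $0.80 (total $0.80, still need 467.0 mg).
Take 0.8354 servings of edamame: +467.0 mg potassium for $0.54 (total $1.34, still need 0.0 mg).
Filling from the cheapest source first is optimal under one linear minimum: $1.34.

$1.34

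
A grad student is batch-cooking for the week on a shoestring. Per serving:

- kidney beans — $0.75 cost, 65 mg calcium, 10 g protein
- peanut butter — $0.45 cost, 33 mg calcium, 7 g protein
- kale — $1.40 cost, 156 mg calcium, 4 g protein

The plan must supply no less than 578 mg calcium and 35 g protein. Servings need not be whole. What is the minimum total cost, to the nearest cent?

$5.59

This is a tiny linear program; its minimum lies at a vertex of the feasible set. List the vertices and price them.
kidney beans only: max(578/65, 35/10) = 8.892 servings → $6.67.
peanut butter only: max(578/33, 35/7) = 17.52 servings → $7.88.
kale only: max(578/156, 35/4) = 8.75 servings → $12.25.
kidney beans + peanut butter: the both-tight solution has a negative serving — not a feasible corner.
kidney beans + kale with both tight: 2.422 servings and 2.696 servings → $5.59.
peanut butter + kale with both tight: 3.279 servings and 3.011 servings → $5.69.
The minimum over all feasible corners is $5.59.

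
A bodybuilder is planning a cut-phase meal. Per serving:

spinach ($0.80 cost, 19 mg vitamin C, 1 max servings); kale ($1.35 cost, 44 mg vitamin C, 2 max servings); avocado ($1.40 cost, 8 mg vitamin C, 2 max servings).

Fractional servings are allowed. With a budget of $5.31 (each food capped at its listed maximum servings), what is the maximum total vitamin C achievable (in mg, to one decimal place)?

117.3 mg

Vitamin C per dollar: kale 32.59, spinach 23.75, avocado 5.714.
Take 2 servings of kale: spends $2.70, +88.0 mg vitamin C (running total 88.0 mg).
Take 1 serving of spinach: spends $0.80, +19.0 mg vitamin C (running total 107.0 mg).
Take 1.293 servings of avocado: spends $1.81, +10.3 mg vitamin C (running total 117.3 mg).
Greedy by best ratio exhausts the cost allowance optimally: 117.3 mg.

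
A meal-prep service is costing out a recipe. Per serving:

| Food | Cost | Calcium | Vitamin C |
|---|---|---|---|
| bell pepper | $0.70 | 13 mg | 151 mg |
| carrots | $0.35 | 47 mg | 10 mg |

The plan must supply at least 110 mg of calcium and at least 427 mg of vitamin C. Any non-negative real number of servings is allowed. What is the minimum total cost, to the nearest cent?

bell pepper only: max(110/13, 427/151) = 8.462 servings → $5.92.
carrots only: max(110/47, 427/10) = 42.7 servings → $14.95.
bell pepper + carrots with both tight: 2.723 servings and 1.587 servings → $2.46.
Cheapest feasible corner: $2.46.

$2.46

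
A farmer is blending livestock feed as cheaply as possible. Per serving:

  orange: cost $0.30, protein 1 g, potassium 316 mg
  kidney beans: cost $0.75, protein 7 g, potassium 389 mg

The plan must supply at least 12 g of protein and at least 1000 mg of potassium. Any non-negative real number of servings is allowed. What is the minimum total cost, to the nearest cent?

$1.53

The cheapest plan sits at a corner of the feasible region — with two constraints it uses at most two foods.
orange only: max(12/1, 1000/316) = 12 servings → $3.60.
kidney beans only: max(12/7, 1000/389) = 2.571 servings → $1.93.
orange + kidney beans with both tight: 1.279 servings and 1.532 servings → $1.53.
The minimum over all feasible corners is $1.53.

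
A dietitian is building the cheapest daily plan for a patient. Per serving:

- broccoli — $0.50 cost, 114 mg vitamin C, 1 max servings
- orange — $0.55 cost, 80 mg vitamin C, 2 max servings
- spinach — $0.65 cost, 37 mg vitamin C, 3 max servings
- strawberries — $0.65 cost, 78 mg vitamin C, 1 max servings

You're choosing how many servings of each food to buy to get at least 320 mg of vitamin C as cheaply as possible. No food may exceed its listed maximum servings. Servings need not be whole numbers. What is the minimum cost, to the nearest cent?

Cost per mg of vitamin C: broccoli $0.0044, orange $0.0069, strawberries $0.0083, spinach $0.0176.
Take 1 serving of broccoli: +114.0 mg vitamin C for $0.50 (total $0.50, still need 206.0 mg).
Take 2 servings of orange: +160.0 mg vitamin C for $1.10 (total $1.60, still need 46.0 mg).
Take 0.5897 servings of strawberries: +46.0 mg vitamin C for $0.38 (total $1.98, still need 0.0 mg).
Greedy by cheapest-per-mg is optimal for a single linear constraint, so the minimum cost is $1.98.

$1.98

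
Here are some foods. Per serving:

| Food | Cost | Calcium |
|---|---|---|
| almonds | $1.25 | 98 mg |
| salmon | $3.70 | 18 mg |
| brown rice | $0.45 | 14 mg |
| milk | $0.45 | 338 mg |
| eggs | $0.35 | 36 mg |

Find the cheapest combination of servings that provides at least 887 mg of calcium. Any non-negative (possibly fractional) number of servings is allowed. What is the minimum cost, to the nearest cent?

$1.18

Cost per mg of calcium: milk $0.0013, eggs $0.0097, almonds $0.0128, brown rice $0.0321, salmon $0.2056.
With no serving limits, use only milk: 887 mg / 338 mg = 2.624 servings × $0.45 = $1.18.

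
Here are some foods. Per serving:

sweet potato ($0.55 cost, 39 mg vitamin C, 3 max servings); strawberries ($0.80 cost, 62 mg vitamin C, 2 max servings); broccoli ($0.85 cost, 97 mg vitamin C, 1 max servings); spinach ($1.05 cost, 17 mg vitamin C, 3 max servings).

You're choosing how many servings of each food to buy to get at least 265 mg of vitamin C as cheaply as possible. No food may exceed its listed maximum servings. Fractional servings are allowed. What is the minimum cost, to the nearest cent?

Cost per mg of vitamin C: broccoli $0.0088, strawberries $0.0129, sweet potato $0.0141, spinach $0.0618.
Take 1 serving of broccoli: +97.0 mg vitamin C for $0.85 (total $0.85, still need 168.0 mg).
Take 2 servings of strawberries: +124.0 mg vitamin C for $1.60 (total $2.45, still need 44.0 mg).
Take 1.128 servings of sweet potato: +44.0 mg vitamin C for $0.62 (total $3.07, still need 0.0 mg).
Filling from the cheapest source first is optimal under one linear minimum: $3.07.

$3.07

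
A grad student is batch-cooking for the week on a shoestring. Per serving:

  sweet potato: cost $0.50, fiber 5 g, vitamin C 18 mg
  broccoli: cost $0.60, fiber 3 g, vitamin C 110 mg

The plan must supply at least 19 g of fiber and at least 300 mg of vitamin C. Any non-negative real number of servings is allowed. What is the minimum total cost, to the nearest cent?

sweet potato only: max(19/5, 300/18) = 16.67 servings → $8.33.
broccoli only: max(19/3, 300/110) = 6.333 servings → $3.80.
sweet potato + broccoli with both tight: 2.399 servings and 2.335 servings → $2.60.
The minimum over all feasible corners is $2.60.

$2.60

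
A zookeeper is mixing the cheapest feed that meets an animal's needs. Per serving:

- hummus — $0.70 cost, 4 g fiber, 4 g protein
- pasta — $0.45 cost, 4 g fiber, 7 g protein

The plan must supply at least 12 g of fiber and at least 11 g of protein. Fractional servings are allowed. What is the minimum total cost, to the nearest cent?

$1.35

Two binding constraints pin down two serving amounts, so the optimal mix uses at most two foods. The candidates are each food alone (scaled to the tighter of fiber/protein) and each pair with both constraints tight.
hummus only: max(12/4, 11/4) = 3 servings → $2.10.
pasta only: max(12/4, 11/7) = 3 servings → $1.35.
hummus + pasta: intersection lies outside the first quadrant.
Cheapest feasible corner: $1.35.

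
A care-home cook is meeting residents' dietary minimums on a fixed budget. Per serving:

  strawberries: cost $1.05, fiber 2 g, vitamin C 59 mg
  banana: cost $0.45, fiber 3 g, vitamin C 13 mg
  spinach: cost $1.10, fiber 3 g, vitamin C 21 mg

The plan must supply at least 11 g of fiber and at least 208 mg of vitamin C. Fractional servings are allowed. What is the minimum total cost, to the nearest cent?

$4.04

strawberries only: max(11/2, 208/59) = 5.5 servings → $5.78.
banana only: max(11/3, 208/13) = 16 servings → $7.20.
spinach only: max(11/3, 208/21) = 9.905 servings → $10.90.
strawberries + banana with both tight: 3.185 servings and 1.543 servings → $4.04.
strawberries + spinach with both tight: 2.911 servings and 1.726 servings → $4.96.
banana + spinach: intersection lies outside the first quadrant.
Cheapest feasible corner: $4.04.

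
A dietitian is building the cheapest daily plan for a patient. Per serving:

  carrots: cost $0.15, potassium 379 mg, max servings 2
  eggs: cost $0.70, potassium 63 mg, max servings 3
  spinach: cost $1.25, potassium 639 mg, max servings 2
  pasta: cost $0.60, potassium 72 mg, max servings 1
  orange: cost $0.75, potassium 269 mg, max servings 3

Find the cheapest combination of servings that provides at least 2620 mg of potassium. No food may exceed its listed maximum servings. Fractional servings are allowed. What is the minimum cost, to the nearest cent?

$4.43

Cost per mg of potassium: carrots $0.0004, spinach $0.0020, orange $0.0028, pasta $0.0083, eggs $0.0111.
Take 2 servings of carrots: +758.0 mg potassium for $0.30 (total $0.30, still need 1862.0 mg).
Take 2 servings of spinach: +1278.0 mg potassium for $2.50 (total $2.80, still need 584.0 mg).
Take 2.171 servings of orange: +584.0 mg potassium for $1.63 (total $4.43, still need 0.0 mg).
Filling from the cheapest source first is optimal under one linear minimum: $4.43.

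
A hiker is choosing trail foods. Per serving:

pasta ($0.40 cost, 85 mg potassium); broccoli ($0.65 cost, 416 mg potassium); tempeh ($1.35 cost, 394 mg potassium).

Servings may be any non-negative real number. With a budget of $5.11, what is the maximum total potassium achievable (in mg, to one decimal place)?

3270.4 mg

Potassium per dollar: broccoli 640, tempeh 291.9, pasta 212.5.
With no serving limits, spend the whole cost allowance on broccoli: $5.11 / $0.65 × 416 mg = 3270.4 mg.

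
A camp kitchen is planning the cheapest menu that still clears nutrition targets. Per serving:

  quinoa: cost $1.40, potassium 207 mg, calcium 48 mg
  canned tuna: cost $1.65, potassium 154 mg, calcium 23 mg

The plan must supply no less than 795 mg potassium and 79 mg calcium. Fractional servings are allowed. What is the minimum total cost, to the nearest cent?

A basic optimal solution has at most two foods positive. Try each food alone and each pair with both targets met exactly.
quinoa only: max(795/207, 79/48) = 3.841 servings → $5.38.
canned tuna only: max(795/154, 79/23) = 5.162 servings → $8.52.
quinoa + canned tuna with both targets exact would need a negative amount; discard.
So the least-cost plan costs $5.38.

$5.38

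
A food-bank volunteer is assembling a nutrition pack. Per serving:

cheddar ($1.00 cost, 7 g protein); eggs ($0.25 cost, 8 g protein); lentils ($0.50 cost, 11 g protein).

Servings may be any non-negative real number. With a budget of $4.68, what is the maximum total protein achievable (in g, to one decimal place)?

149.8 g

Protein per dollar: eggs 32, lentils 22, cheddar 7.
With no serving limits, spend the whole cost allowance on eggs: $4.68 / $0.25 × 8 g = 149.8 g.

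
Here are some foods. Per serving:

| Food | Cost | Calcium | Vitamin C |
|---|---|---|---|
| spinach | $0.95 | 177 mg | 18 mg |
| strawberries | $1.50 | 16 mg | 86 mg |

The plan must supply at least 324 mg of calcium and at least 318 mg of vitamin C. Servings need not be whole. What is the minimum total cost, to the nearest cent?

With two linear requirements the optimum uses one or two foods; enumerate the corners.
spinach only: max(324/177, 318/18) = 17.67 servings → $16.78.
strawberries only: max(324/16, 318/86) = 20.25 servings → $30.38.
spinach + strawberries with both tight: 1.525 servings and 3.378 servings → $6.52.
So the least-cost plan costs $6.52.

$6.52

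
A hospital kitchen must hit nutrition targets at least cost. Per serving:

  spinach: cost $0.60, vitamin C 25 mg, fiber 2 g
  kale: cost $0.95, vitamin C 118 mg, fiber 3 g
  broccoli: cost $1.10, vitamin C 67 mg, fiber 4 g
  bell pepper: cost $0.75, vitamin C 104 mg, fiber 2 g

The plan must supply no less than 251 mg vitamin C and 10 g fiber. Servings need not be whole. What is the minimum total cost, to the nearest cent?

$2.90

An LP optimum is at a vertex; with two nutrient constraints at most two foods are used. Check each candidate.
spinach only: max(251/25, 10/2) = 10.04 servings → $6.02.
kale only: max(251/118, 10/3) = 3.333 servings → $3.17.
broccoli only: max(251/67, 10/4) = 3.746 servings → $4.12.
bell pepper only: max(251/104, 10/2) = 5 servings → $3.75.
spinach + kale with both tight: 2.652 servings and 1.565 servings → $3.08.
spinach + broccoli with both targets exact would need a negative amount; discard.
spinach + bell pepper with both tight: 3.405 servings and 1.595 servings → $3.24.
kale + broccoli with both tight: 1.232 servings and 1.576 servings → $2.90.
kale + bell pepper: intersection lies outside the first quadrant.
broccoli + bell pepper with both tight: 1.908 servings and 1.184 servings → $2.99.
Cheapest feasible corner: $2.90.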